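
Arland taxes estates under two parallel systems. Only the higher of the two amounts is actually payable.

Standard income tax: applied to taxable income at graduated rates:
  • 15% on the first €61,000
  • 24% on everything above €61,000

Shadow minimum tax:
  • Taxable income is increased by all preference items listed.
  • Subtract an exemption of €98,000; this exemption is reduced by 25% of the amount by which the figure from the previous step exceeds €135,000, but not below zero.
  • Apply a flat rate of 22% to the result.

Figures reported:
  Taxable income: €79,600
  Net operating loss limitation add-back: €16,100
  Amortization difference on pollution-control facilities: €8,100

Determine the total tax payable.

€13,614

Standard income tax:
  €61,000 × 15% = €9,150
  €18,600 × 24% = €4,464
  → €13,614

Shadow minimum tax:
  Adjusted income: €79,600 + €16,100 + €8,100 = €103,800
  Exemption: €103,800 ≤ €135,000, so full €98,000 applies
  Base: €103,800 − €98,000 = €5,800
  €5,800 × 22% = €1,276

€13,614 > €1,276, so the standard income tax governs.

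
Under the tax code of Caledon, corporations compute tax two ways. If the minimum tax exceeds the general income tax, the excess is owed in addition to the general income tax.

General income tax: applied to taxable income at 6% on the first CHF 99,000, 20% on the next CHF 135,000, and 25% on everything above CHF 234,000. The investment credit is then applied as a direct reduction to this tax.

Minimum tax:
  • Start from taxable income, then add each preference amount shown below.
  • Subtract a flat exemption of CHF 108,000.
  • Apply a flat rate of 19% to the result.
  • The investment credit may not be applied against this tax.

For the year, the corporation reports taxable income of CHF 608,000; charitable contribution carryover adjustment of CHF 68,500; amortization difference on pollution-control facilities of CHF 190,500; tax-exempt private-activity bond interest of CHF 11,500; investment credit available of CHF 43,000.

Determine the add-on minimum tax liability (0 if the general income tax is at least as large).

CHF 62,955

Minimum tax:
  Adjusted income: CHF 608,000 + CHF 68,500 + CHF 190,500 + CHF 11,500 = CHF 878,500
  Less exemption CHF 108,000 → base CHF 770,500
  CHF 770,500 × 19% = CHF 146,395

General income tax:
  CHF 99,000 × 6% = CHF 5,940
  CHF 135,000 × 20% = CHF 27,000
  CHF 374,000 × 25% = CHF 93,500
  → CHF 126,440
  Less investment credit CHF 43,000 → CHF 83,440

Excess of minimum tax over general income tax: CHF 146,395 − CHF 83,440 = CHF 62,955.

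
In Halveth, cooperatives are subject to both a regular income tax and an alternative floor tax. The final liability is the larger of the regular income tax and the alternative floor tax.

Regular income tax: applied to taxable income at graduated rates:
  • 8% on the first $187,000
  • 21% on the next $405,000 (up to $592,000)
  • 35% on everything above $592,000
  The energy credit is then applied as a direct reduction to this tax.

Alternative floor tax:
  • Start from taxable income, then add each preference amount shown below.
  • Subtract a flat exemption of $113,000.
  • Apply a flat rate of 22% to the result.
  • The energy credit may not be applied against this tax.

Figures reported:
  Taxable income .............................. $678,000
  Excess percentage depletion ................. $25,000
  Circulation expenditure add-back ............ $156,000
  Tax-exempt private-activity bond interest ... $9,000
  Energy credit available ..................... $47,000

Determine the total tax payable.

$166,100

Alternative floor tax:
  Adjusted income: $678,000 + $25,000 + $156,000 + $9,000 = $868,000
  Less exemption $113,000 → base $755,000
  $755,000 × 22% = $166,100

Regular income tax:
  $187,000 × 8% = $14,960
  $405,000 × 21% = $85,050
  $86,000 × 35% = $30,100
  → $130,110
  Less energy credit $47,000 → $83,110

$166,100 > $83,110, so the alternative floor tax is the binding amount.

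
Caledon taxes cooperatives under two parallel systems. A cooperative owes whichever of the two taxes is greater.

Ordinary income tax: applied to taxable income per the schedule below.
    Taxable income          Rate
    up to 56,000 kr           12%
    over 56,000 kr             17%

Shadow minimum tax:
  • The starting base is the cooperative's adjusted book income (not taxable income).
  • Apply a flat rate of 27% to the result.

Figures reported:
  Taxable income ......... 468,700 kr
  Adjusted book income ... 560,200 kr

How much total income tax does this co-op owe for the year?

151,254 kr

Ordinary income tax:
  56,000 kr × 12% = 6,720 kr
  412,700 kr × 17% = 70,159 kr
  → 76,879 kr

Shadow minimum tax:
  Base (adjusted book income): 560,200 kr
  560,200 kr × 27% = 151,254 kr

151,254 kr > 76,879 kr, so the shadow minimum tax is the binding amount.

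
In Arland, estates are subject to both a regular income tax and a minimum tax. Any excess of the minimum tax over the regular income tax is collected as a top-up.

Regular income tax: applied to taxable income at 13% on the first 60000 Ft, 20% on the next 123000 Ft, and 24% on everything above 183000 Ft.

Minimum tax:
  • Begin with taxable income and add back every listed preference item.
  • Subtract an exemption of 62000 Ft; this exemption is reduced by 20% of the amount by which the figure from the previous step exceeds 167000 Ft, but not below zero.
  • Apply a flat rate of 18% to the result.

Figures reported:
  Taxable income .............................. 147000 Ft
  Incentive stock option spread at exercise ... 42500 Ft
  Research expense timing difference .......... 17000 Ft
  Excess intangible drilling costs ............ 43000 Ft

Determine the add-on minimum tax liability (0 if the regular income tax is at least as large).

11520 Ft

Regular income tax:
  60000 Ft × 13% = 7800 Ft
  87000 Ft × 20% = 17400 Ft
  → 25200 Ft

Minimum tax:
  Adjusted income: 147000 Ft + 42500 Ft + 17000 Ft + 43000 Ft = 249500 Ft
  Exemption: 62000 Ft − 20% × (249500 Ft − 167000 Ft) = 62000 Ft − 16500 Ft = 45500 Ft
  Base: 249500 Ft − 45500 Ft = 204000 Ft
  204000 Ft × 18% = 36720 Ft

Excess of minimum tax over regular income tax: 36720 Ft − 25200 Ft = 11520 Ft.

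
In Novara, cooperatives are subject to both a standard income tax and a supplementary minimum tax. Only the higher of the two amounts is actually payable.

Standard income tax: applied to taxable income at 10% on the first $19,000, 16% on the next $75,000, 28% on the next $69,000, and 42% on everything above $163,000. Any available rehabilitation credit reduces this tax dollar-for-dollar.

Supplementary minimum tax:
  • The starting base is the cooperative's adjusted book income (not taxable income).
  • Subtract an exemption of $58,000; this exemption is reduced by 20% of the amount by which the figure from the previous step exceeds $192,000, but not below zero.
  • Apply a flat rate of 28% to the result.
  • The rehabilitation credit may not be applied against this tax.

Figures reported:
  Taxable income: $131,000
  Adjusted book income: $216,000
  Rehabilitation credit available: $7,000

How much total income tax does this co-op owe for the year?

$45,584

Supplementary minimum tax:
  Base (adjusted book income): $216,000
  Exemption: $58,000 − 20% × ($216,000 − $192,000) = $58,000 − $4,800 = $53,200
  Base: $216,000 − $53,200 = $162,800
  $162,800 × 28% = $45,584

Standard income tax:
  $19,000 × 10% = $1,900
  $75,000 × 16% = $12,000
  $37,000 × 28% = $10,360
  → $24,260
  Less rehabilitation credit $7,000 → $17,260

$45,584 > $17,260, so the supplementary minimum tax is the binding amount.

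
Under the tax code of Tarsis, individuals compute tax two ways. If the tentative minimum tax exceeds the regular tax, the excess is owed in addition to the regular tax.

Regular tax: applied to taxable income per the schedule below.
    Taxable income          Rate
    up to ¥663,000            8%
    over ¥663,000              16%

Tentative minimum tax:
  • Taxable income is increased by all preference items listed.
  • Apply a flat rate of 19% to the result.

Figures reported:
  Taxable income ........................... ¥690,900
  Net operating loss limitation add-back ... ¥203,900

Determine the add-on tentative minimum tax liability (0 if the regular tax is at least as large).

¥112,508

Tentative minimum tax:
  Adjusted income: ¥690,900 + ¥203,900 = ¥894,800
  ¥894,800 × 19% = ¥170,012

Regular tax:
  ¥663,000 × 8% = ¥53,040
  ¥27,900 × 16% = ¥4,464
  → ¥57,504

Excess of tentative minimum tax over regular tax: ¥170,012 − ¥57,504 = ¥112,508.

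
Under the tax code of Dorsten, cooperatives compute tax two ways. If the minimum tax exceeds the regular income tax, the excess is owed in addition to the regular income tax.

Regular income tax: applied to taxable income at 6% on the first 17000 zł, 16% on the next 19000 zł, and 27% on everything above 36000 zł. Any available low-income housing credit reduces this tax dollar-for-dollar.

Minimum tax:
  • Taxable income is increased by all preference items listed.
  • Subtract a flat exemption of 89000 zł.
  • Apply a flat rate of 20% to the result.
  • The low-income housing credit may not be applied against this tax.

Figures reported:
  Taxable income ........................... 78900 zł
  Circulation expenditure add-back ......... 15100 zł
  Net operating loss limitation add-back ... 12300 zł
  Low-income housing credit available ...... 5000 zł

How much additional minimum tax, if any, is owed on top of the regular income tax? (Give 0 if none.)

Regular income tax:
  17000 zł × 6% = 1020 zł
  19000 zł × 16% = 3040 zł
  42900 zł × 27% = 11583 zł
  → 15643 zł
  Less low-income housing credit 5000 zł → 10643 zł

Minimum tax:
  Adjusted income: 78900 zł + 15100 zł + 12300 zł = 106300 zł
  Less exemption 89000 zł → base 17300 zł
  17300 zł × 20% = 3460 zł

3460 zł ≤ 10643 zł, so no add-on is due.

0 zł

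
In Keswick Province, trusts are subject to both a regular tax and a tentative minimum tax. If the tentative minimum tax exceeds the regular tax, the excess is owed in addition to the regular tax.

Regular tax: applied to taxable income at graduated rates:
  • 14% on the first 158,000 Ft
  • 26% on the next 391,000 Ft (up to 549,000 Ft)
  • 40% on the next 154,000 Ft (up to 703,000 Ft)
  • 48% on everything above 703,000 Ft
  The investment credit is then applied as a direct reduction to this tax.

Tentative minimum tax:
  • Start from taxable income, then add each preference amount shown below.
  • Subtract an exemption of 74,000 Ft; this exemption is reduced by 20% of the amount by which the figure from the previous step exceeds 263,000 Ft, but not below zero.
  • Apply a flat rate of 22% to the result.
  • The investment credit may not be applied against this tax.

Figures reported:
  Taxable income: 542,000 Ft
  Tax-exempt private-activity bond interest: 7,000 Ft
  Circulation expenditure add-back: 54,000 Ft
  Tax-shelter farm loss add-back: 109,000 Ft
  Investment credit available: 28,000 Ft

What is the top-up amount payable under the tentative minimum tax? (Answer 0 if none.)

62,680 Ft

Regular tax:
  158,000 Ft × 14% = 22,120 Ft
  384,000 Ft × 26% = 99,840 Ft
  → 121,960 Ft
  Less investment credit 28,000 Ft → 93,960 Ft

Tentative minimum tax:
  Adjusted income: 542,000 Ft + 7,000 Ft + 54,000 Ft + 109,000 Ft = 712,000 Ft
  Exemption: 20% × (712,000 Ft − 263,000 Ft) = 89,800 Ft ≥ 74,000 Ft, so the exemption is fully phased out
  Base: 712,000 Ft − 0 Ft = 712,000 Ft
  712,000 Ft × 22% = 156,640 Ft

Excess of tentative minimum tax over regular tax: 156,640 Ft − 93,960 Ft = 62,680 Ft.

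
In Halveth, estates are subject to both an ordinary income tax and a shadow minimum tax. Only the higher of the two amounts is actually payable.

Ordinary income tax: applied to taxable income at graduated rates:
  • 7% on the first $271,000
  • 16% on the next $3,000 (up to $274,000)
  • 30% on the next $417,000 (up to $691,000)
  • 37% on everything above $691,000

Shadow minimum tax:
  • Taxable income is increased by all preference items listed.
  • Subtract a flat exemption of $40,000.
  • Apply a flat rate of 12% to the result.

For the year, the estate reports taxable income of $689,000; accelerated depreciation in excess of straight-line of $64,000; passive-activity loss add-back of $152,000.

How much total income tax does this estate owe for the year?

Shadow minimum tax:
  Adjusted income: $689,000 + $64,000 + $152,000 = $905,000
  Less exemption $40,000 → base $865,000
  $865,000 × 12% = $103,800

Ordinary income tax:
  $271,000 × 7% = $18,970
  $3,000 × 16% = $480
  $415,000 × 30% = $124,500
  → $143,950

$143,950 > $103,800, so the ordinary income tax governs.

$143,950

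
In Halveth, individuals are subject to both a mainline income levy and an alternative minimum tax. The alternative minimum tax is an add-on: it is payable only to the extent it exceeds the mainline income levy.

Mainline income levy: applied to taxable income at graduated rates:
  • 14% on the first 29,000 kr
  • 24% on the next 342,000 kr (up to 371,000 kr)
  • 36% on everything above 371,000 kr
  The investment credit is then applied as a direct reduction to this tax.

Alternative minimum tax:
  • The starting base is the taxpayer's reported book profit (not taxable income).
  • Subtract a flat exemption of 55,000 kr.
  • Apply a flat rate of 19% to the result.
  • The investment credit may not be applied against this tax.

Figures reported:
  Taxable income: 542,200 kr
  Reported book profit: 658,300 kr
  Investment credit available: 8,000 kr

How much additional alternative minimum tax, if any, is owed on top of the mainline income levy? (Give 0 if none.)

0 kr

Alternative minimum tax:
  Base (reported book profit): 658,300 kr
  Less exemption 55,000 kr → base 603,300 kr
  603,300 kr × 19% = 114,627 kr

Mainline income levy:
  29,000 kr × 14% = 4,060 kr
  342,000 kr × 24% = 82,080 kr
  171,200 kr × 36% = 61,632 kr
  → 147,772 kr
  Less investment credit 8,000 kr → 139,772 kr

114,627 kr ≤ 139,772 kr, so no add-on is due.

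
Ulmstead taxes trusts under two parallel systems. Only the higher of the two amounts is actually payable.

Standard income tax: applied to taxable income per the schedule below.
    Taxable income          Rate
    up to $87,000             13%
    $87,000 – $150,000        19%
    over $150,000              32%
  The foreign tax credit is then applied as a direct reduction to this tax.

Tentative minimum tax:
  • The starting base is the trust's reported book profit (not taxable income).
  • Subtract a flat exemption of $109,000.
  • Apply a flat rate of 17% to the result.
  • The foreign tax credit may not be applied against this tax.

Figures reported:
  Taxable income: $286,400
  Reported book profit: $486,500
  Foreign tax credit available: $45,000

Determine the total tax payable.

Standard income tax:
  $87,000 × 13% = $11,310
  $63,000 × 19% = $11,970
  $136,400 × 32% = $43,648
  → $66,928
  Less foreign tax credit $45,000 → $21,928

Tentative minimum tax:
  Base (reported book profit): $486,500
  Less exemption $109,000 → base $377,500
  $377,500 × 17% = $64,175

$64,175 > $21,928, so the tentative minimum tax is the binding amount.

$64,175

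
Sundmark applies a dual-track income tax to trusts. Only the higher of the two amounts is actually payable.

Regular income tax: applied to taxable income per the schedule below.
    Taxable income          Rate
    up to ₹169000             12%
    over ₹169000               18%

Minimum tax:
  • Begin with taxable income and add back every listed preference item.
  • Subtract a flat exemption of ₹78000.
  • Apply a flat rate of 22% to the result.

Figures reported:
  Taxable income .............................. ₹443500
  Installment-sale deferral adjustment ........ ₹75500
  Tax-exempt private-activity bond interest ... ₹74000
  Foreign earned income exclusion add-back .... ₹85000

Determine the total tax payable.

₹132000

Minimum tax:
  Adjusted income: ₹443500 + ₹75500 + ₹74000 + ₹85000 = ₹678000
  Less exemption ₹78000 → base ₹600000
  ₹600000 × 22% = ₹132000

Regular income tax:
  ₹169000 × 12% = ₹20280
  ₹274500 × 18% = ₹49410
  → ₹69690

₹132000 > ₹69690, so the minimum tax is the binding amount.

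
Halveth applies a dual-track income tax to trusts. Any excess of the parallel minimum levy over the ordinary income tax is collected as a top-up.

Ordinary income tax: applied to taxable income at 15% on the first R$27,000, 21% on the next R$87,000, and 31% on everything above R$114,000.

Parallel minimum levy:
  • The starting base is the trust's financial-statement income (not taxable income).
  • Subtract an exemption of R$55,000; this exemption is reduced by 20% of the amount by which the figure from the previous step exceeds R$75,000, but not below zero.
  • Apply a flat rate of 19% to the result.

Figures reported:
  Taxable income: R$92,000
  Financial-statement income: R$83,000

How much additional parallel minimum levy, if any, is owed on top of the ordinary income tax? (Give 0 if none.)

Parallel minimum levy:
  Base (financial-statement income): R$83,000
  Exemption: R$55,000 − 20% × (R$83,000 − R$75,000) = R$55,000 − R$1,600 = R$53,400
  Base: R$83,000 − R$53,400 = R$29,600
  R$29,600 × 19% = R$5,624

Ordinary income tax:
  R$27,000 × 15% = R$4,050
  R$65,000 × 21% = R$13,650
  → R$17,700

R$5,624 ≤ R$17,700, so no add-on is due.

R$0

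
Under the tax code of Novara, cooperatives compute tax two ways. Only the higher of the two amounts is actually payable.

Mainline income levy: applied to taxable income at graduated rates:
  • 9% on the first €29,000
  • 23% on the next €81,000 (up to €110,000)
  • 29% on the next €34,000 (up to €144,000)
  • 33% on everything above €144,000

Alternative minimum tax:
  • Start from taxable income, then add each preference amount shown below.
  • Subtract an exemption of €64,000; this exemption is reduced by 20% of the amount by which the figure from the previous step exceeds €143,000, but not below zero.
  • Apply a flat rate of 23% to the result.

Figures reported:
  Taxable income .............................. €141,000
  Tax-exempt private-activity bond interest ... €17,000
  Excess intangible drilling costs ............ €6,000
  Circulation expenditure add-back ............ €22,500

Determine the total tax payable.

€30,230

Alternative minimum tax:
  Adjusted income: €141,000 + €17,000 + €6,000 + €22,500 = €186,500
  Exemption: €64,000 − 20% × (€186,500 − €143,000) = €64,000 − €8,700 = €55,300
  Base: €186,500 − €55,300 = €131,200
  €131,200 × 23% = €30,176

Mainline income levy:
  €29,000 × 9% = €2,610
  €81,000 × 23% = €18,630
  €31,000 × 29% = €8,990
  → €30,230

€30,230 > €30,176, so the mainline income levy governs.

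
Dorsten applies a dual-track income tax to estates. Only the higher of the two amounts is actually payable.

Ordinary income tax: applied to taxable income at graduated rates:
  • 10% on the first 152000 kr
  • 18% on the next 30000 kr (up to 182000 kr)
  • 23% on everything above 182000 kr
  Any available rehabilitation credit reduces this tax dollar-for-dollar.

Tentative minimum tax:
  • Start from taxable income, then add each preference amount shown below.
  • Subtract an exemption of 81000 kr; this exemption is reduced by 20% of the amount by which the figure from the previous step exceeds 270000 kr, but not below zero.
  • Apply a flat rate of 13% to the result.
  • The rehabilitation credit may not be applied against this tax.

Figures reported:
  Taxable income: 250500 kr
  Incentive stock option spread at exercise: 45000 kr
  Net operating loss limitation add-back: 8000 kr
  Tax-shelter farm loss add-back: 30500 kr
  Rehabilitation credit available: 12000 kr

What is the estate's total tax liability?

Ordinary income tax:
  152000 kr × 10% = 15200 kr
  30000 kr × 18% = 5400 kr
  68500 kr × 23% = 15755 kr
  → 36355 kr
  Less rehabilitation credit 12000 kr → 24355 kr

Tentative minimum tax:
  Adjusted income: 250500 kr + 45000 kr + 8000 kr + 30500 kr = 334000 kr
  Exemption: 81000 kr − 20% × (334000 kr − 270000 kr) = 81000 kr − 12800 kr = 68200 kr
  Base: 334000 kr − 68200 kr = 265800 kr
  265800 kr × 13% = 34554 kr

34554 kr > 24355 kr, so the tentative minimum tax is the binding amount.

34554 kr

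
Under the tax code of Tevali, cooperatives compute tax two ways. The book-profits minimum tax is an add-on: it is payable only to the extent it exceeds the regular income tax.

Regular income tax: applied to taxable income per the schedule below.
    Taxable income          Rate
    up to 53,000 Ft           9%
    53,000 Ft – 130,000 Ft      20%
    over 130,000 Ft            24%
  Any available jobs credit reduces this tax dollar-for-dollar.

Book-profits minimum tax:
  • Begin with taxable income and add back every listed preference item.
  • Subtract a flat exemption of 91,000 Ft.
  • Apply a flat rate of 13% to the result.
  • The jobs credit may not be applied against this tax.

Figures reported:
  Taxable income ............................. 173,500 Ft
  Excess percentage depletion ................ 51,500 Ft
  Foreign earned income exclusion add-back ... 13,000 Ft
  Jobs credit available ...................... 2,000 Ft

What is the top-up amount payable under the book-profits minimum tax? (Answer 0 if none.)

Book-profits minimum tax:
  Adjusted income: 173,500 Ft + 51,500 Ft + 13,000 Ft = 238,000 Ft
  Less exemption 91,000 Ft → base 147,000 Ft
  147,000 Ft × 13% = 19,110 Ft

Regular income tax:
  53,000 Ft × 9% = 4,770 Ft
  77,000 Ft × 20% = 15,400 Ft
  43,500 Ft × 24% = 10,440 Ft
  → 30,610 Ft
  Less jobs credit 2,000 Ft → 28,610 Ft

19,110 Ft ≤ 28,610 Ft, so no add-on is due.

0 Ft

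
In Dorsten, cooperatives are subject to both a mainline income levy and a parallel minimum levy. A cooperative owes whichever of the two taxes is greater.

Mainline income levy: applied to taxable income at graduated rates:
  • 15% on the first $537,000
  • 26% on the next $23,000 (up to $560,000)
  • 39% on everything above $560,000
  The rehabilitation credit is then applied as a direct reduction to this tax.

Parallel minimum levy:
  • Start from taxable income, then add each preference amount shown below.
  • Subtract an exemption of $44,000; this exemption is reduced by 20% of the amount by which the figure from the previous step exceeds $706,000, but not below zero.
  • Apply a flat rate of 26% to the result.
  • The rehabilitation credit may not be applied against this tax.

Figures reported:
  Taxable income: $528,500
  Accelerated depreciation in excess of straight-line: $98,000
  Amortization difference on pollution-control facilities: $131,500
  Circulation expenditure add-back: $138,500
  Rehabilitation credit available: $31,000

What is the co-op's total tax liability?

$231,556

Mainline income levy:
  $528,500 × 15% = $79,275
  Less rehabilitation credit $31,000 → $48,275

Parallel minimum levy:
  Adjusted income: $528,500 + $98,000 + $131,500 + $138,500 = $896,500
  Exemption: $44,000 − 20% × ($896,500 − $706,000) = $44,000 − $38,100 = $5,900
  Base: $896,500 − $5,900 = $890,600
  $890,600 × 26% = $231,556

$231,556 > $48,275, so the parallel minimum levy is the binding amount.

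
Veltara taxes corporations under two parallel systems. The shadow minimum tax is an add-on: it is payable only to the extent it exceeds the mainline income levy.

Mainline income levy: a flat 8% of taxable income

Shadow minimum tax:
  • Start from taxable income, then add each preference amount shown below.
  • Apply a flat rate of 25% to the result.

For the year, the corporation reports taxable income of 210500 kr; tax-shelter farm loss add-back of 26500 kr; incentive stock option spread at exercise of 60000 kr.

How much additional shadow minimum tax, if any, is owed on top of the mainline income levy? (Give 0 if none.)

57410 kr

Mainline income levy:
  210500 kr × 8% = 16840 kr

Shadow minimum tax:
  Adjusted income: 210500 kr + 26500 kr + 60000 kr = 297000 kr
  297000 kr × 25% = 74250 kr

Excess of shadow minimum tax over mainline income levy: 74250 kr − 16840 kr = 57410 kr.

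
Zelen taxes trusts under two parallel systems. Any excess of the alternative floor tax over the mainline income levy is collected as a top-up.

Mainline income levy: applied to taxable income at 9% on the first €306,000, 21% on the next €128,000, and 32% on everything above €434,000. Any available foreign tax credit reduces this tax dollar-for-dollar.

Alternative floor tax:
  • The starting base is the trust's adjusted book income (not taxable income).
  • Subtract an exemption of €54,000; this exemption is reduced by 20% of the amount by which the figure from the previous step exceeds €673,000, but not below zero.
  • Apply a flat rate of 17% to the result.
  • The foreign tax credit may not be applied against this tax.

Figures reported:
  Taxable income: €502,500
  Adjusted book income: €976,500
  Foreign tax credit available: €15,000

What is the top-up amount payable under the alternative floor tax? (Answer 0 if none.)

Alternative floor tax:
  Base (adjusted book income): €976,500
  Exemption: 20% × (€976,500 − €673,000) = €60,700 ≥ €54,000, so the exemption is fully phased out
  Base: €976,500 − €0 = €976,500
  €976,500 × 17% = €166,005

Mainline income levy:
  €306,000 × 9% = €27,540
  €128,000 × 21% = €26,880
  €68,500 × 32% = €21,920
  → €76,340
  Less foreign tax credit €15,000 → €61,340

Excess of alternative floor tax over mainline income levy: €166,005 − €61,340 = €104,665.

€104,665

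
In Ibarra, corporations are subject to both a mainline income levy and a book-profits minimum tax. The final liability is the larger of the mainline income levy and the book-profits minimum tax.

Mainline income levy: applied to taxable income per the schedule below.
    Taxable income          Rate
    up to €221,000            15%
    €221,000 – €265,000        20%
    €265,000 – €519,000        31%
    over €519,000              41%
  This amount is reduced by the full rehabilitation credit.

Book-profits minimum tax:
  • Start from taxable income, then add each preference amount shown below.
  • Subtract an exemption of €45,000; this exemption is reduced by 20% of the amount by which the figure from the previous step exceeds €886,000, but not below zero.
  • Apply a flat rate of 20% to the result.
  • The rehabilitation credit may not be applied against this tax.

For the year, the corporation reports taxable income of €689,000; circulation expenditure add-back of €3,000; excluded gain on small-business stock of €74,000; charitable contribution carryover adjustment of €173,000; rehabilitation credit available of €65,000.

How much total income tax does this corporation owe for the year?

Mainline income levy:
  €221,000 × 15% = €33,150
  €44,000 × 20% = €8,800
  €254,000 × 31% = €78,740
  €170,000 × 41% = €69,700
  → €190,390
  Less rehabilitation credit €65,000 → €125,390

Book-profits minimum tax:
  Adjusted income: €689,000 + €3,000 + €74,000 + €173,000 = €939,000
  Exemption: €45,000 − 20% × (€939,000 − €886,000) = €45,000 − €10,600 = €34,400
  Base: €939,000 − €34,400 = €904,600
  €904,600 × 20% = €180,920

€180,920 > €125,390, so the book-profits minimum tax is the binding amount.

€180,920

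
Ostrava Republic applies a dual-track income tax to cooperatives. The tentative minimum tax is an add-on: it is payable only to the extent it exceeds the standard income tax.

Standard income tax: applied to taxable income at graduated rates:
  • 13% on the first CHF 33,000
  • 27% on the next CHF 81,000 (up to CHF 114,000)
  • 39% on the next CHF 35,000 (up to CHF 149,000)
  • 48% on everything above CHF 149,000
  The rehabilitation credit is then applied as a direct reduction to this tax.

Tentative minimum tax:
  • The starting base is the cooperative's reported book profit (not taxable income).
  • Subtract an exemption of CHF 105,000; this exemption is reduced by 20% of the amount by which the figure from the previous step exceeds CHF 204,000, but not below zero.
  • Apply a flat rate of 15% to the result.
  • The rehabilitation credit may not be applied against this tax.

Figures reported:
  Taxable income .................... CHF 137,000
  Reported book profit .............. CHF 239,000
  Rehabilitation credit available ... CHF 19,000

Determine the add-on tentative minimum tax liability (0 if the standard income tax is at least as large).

CHF 5,020

Standard income tax:
  CHF 33,000 × 13% = CHF 4,290
  CHF 81,000 × 27% = CHF 21,870
  CHF 23,000 × 39% = CHF 8,970
  → CHF 35,130
  Less rehabilitation credit CHF 19,000 → CHF 16,130

Tentative minimum tax:
  Base (reported book profit): CHF 239,000
  Exemption: CHF 105,000 − 20% × (CHF 239,000 − CHF 204,000) = CHF 105,000 − CHF 7,000 = CHF 98,000
  Base: CHF 239,000 − CHF 98,000 = CHF 141,000
  CHF 141,000 × 15% = CHF 21,150

Excess of tentative minimum tax over standard income tax: CHF 21,150 − CHF 16,130 = CHF 5,020.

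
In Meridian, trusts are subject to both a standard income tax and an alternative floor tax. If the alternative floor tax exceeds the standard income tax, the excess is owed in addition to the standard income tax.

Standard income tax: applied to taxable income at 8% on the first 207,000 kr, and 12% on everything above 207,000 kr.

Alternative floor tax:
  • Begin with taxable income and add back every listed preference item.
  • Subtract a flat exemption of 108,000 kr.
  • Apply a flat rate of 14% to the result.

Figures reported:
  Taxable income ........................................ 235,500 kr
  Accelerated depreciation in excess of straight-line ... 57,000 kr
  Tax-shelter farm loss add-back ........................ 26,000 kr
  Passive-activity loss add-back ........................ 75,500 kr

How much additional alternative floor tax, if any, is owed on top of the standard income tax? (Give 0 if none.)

Standard income tax:
  207,000 kr × 8% = 16,560 kr
  28,500 kr × 12% = 3,420 kr
  → 19,980 kr

Alternative floor tax:
  Adjusted income: 235,500 kr + 57,000 kr + 26,000 kr + 75,500 kr = 394,000 kr
  Less exemption 108,000 kr → base 286,000 kr
  286,000 kr × 14% = 40,040 kr

Excess of alternative floor tax over standard income tax: 40,040 kr − 19,980 kr = 20,060 kr.

20,060 kr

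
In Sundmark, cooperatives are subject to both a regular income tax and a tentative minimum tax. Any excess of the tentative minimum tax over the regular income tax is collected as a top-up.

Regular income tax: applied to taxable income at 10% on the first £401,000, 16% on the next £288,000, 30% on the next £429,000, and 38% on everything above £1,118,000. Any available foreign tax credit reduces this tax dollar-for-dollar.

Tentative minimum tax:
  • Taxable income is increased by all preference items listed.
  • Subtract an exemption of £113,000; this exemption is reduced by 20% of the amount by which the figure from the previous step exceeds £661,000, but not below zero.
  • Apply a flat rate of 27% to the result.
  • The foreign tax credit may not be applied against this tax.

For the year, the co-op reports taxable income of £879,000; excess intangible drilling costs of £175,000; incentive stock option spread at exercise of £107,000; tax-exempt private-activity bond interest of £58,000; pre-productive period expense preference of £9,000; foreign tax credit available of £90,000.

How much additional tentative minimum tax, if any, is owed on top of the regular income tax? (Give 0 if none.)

Tentative minimum tax:
  Adjusted income: £879,000 + £175,000 + £107,000 + £58,000 + £9,000 = £1,228,000
  Exemption: 20% × (£1,228,000 − £661,000) = £113,400 ≥ £113,000, so the exemption is fully phased out
  Base: £1,228,000 − £0 = £1,228,000
  £1,228,000 × 27% = £331,560

Regular income tax:
  £401,000 × 10% = £40,100
  £288,000 × 16% = £46,080
  £190,000 × 30% = £57,000
  → £143,180
  Less foreign tax credit £90,000 → £53,180

Excess of tentative minimum tax over regular income tax: £331,560 − £53,180 = £278,380.

£278,380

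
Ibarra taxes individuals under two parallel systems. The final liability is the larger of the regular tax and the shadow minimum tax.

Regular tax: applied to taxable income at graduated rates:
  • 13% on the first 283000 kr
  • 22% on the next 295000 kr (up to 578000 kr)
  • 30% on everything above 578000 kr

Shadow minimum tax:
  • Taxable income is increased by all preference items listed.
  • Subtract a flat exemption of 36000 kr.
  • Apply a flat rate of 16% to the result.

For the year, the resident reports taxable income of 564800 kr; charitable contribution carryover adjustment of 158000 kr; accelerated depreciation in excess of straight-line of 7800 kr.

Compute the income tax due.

111136 kr

Shadow minimum tax:
  Adjusted income: 564800 kr + 158000 kr + 7800 kr = 730600 kr
  Less exemption 36000 kr → base 694600 kr
  694600 kr × 16% = 111136 kr

Regular tax:
  283000 kr × 13% = 36790 kr
  281800 kr × 22% = 61996 kr
  → 98786 kr

111136 kr > 98786 kr, so the shadow minimum tax is the binding amount.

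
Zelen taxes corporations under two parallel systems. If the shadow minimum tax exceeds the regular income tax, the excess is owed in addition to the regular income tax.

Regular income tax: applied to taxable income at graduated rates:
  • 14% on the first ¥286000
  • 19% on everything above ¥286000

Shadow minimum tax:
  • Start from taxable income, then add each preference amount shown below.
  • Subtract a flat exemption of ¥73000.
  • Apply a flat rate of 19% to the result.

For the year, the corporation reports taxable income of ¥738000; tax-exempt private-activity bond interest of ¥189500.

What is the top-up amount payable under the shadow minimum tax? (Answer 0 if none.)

¥36435

Shadow minimum tax:
  Adjusted income: ¥738000 + ¥189500 = ¥927500
  Less exemption ¥73000 → base ¥854500
  ¥854500 × 19% = ¥162355

Regular income tax:
  ¥286000 × 14% = ¥40040
  ¥452000 × 19% = ¥85880
  → ¥125920

Excess of shadow minimum tax over regular income tax: ¥162355 − ¥125920 = ¥36435.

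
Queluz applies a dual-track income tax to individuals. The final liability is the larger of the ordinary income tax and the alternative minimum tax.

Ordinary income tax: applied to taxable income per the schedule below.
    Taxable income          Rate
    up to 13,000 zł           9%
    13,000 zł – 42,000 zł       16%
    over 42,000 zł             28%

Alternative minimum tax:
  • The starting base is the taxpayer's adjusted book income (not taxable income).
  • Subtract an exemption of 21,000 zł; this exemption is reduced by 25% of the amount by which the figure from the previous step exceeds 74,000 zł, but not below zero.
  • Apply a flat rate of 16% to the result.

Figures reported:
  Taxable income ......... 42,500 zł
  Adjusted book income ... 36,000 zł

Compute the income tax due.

Ordinary income tax:
  13,000 zł × 9% = 1,170 zł
  29,000 zł × 16% = 4,640 zł
  500 zł × 28% = 140 zł
  → 5,950 zł

Alternative minimum tax:
  Base (adjusted book income): 36,000 zł
  Exemption: 36,000 zł ≤ 74,000 zł, so full 21,000 zł applies
  Base: 36,000 zł − 21,000 zł = 15,000 zł
  15,000 zł × 16% = 2,400 zł

5,950 zł > 2,400 zł, so the ordinary income tax governs.

5,950 zł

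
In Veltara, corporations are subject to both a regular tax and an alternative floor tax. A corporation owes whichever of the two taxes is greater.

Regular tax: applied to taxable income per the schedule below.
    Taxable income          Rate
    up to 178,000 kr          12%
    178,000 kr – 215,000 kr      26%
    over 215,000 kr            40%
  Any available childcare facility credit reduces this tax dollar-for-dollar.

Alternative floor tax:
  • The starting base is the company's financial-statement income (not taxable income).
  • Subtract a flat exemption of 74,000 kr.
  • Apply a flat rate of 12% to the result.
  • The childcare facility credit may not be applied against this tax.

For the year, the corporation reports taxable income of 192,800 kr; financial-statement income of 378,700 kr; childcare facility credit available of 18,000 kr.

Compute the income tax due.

Alternative floor tax:
  Base (financial-statement income): 378,700 kr
  Less exemption 74,000 kr → base 304,700 kr
  304,700 kr × 12% = 36,564 kr

Regular tax:
  178,000 kr × 12% = 21,360 kr
  14,800 kr × 26% = 3,848 kr
  → 25,208 kr
  Less childcare facility credit 18,000 kr → 7,208 kr

36,564 kr > 7,208 kr, so the alternative floor tax is the binding amount.

36,564 kr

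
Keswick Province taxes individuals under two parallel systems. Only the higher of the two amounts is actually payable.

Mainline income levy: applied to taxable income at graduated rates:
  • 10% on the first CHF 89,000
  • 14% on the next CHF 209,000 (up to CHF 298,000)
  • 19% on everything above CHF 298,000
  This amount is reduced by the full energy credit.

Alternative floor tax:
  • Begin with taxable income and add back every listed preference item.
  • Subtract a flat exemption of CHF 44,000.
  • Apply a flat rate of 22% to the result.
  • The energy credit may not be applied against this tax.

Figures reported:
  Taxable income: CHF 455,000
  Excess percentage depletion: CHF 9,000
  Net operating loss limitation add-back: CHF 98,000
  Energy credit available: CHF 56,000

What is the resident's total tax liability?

CHF 113,960

Alternative floor tax:
  Adjusted income: CHF 455,000 + CHF 9,000 + CHF 98,000 = CHF 562,000
  Less exemption CHF 44,000 → base CHF 518,000
  CHF 518,000 × 22% = CHF 113,960

Mainline income levy:
  CHF 89,000 × 10% = CHF 8,900
  CHF 209,000 × 14% = CHF 29,260
  CHF 157,000 × 19% = CHF 29,830
  → CHF 67,990
  Less energy credit CHF 56,000 → CHF 11,990

CHF 113,960 > CHF 11,990, so the alternative floor tax is the binding amount.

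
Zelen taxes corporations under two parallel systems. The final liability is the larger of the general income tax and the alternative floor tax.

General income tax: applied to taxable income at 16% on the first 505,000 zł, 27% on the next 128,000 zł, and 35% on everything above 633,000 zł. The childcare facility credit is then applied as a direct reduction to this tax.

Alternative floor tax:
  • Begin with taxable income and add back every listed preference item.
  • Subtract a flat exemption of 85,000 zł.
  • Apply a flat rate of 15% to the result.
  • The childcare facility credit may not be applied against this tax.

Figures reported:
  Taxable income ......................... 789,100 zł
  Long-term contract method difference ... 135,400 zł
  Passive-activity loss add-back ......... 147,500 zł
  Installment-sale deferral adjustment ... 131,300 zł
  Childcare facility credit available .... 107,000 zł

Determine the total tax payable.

167,745 zł

General income tax:
  505,000 zł × 16% = 80,800 zł
  128,000 zł × 27% = 34,560 zł
  156,100 zł × 35% = 54,635 zł
  → 169,995 zł
  Less childcare facility credit 107,000 zł → 62,995 zł

Alternative floor tax:
  Adjusted income: 789,100 zł + 135,400 zł + 147,500 zł + 131,300 zł = 1,203,300 zł
  Less exemption 85,000 zł → base 1,118,300 zł
  1,118,300 zł × 15% = 167,745 zł

167,745 zł > 62,995 zł, so the alternative floor tax is the binding amount.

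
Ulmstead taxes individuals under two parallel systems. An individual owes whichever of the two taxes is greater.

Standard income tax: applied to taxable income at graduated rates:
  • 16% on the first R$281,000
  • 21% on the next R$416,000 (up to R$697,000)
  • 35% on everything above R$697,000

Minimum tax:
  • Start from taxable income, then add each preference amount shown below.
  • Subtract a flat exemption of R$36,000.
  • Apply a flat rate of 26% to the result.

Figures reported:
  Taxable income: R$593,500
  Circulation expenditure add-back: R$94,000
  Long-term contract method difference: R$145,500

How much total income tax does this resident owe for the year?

Standard income tax:
  R$281,000 × 16% = R$44,960
  R$312,500 × 21% = R$65,625
  → R$110,585

Minimum tax:
  Adjusted income: R$593,500 + R$94,000 + R$145,500 = R$833,000
  Less exemption R$36,000 → base R$797,000
  R$797,000 × 26% = R$207,220

R$207,220 > R$110,585, so the minimum tax is the binding amount.

R$207,220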